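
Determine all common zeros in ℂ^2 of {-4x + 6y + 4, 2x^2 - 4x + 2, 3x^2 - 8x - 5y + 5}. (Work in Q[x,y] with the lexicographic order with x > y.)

Compute a lex Gröbner basis by Buchberger's algorithm.
f_1 = -4x + 6y + 4, LT = x.
f_2 = 2x^2 - 4x + 2, LT = x^2.
f_3 = 3x^2 - 8x - 5y + 5, LT = x^2.

S(f_1,f_2): lcm = x^2. S = -3/2xy + x - 1.
  leading term xy: subtract (3/8y)·f_1 from -3/2xy + x - 1 → x - 9/4y^2 - 3/2y - 1
  leading term x: subtract (-1/4)·f_1 from x - 9/4y^2 - 3/2y - 1 → -9/4y^2
  leading term y^2: no divisor's leading term divides it; move -9/4y^2 to the remainder.
  remainder -9/4y^2 ≠ 0; add h_4 = -9/4y^2 to the basis.

S(f_1,f_3): lcm = x^2. S = -3/2xy + 5/3x + 5/3y - 5/3.
  leading term xy: subtract (3/8y)·f_1 from -3/2xy + 5/3x + 5/3y - 5/3 → 5/3x - 9/4y^2 + 1/6y - 5/3
  leading term x: subtract (-5/12)·f_1 from 5/3x - 9/4y^2 + 1/6y - 5/3 → -9/4y^2 + 8/3y
  leading term y^2: subtract (1)·h_4 from -9/4y^2 + 8/3y → 8/3y
  leading term y: no divisor's leading term divides it; move 8/3y to the remainder.
  remainder 8/3y ≠ 0; add h_5 = 8/3y to the basis.

S(f_2,f_3): lcm = x^2. S = 2/3x + 5/3y - 2/3.
  leading term x: subtract (-1/6)·f_1 from 2/3x + 5/3y - 2/3 → 8/3y
  leading term y: subtract (1)·h_5 from 8/3y → 0
  remainder 0.

S(f_1,h_4): leading monomials are coprime, so the S-polynomial reduces to 0 (Buchberger's first criterion).
S(f_2,h_4): leading monomials are coprime, so the S-polynomial reduces to 0 (Buchberger's first criterion).
S(f_3,h_4): leading monomials are coprime, so the S-polynomial reduces to 0 (Buchberger's first criterion).
S(f_1,h_5): leading monomials are coprime, so the S-polynomial reduces to 0 (Buchberger's first criterion).
S(f_2,h_5): leading monomials are coprime, so the S-polynomial reduces to 0 (Buchberger's first criterion).
S(f_3,h_5): leading monomials are coprime, so the S-polynomial reduces to 0 (Buchberger's first criterion).
S(h_4,h_5): lcm = y^2. S = 0.
  remainder 0.

Every S-polynomial of the final basis reduces to 0, so we have a Gröbner basis.
Inter-reduce: drop elements whose leading term is divisible by another's, tail-reduce, and make monic.
Reduced Gröbner basis: {x - 1, y}.

From the last basis element, y = 0, so y takes values in {0}. Each choice, substituted upward through the basis, yields the corresponding point(s) of the solution set.
  y = 0: the earlier basis element becomes x - 1 = 0, giving x = 1 — point (1, 0).
Check: every point annihilates each of the original generators.
A lex Gröbner basis triangularizes the system, enabling back-substitution.

{(1, 0)}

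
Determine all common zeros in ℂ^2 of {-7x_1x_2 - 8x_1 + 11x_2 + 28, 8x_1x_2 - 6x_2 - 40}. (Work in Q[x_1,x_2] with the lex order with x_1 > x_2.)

{(-17/8, -40/23), (2, 4)}

Compute a lex Gröbner basis by Buchberger's algorithm.
f_1 = -7x_1x_2 - 8x_1 + 11x_2 + 28, LT = x_1x_2.
f_2 = 8x_1x_2 - 6x_2 - 40, LT = x_1x_2.

S(f_1,f_2): lcm = x_1x_2. S = 8/7x_1 - 23/28x_2 + 1.
  reduce S modulo (f_1, f_2):
  remainder 8/7x_1 - 23/28x_2 + 1 ≠ 0; add h_3 = 8/7x_1 - 23/28x_2 + 1 to the basis.

S(f_1,h_3): lcm = x_1x_2. S = 8/7x_1 + 23/32x_2^2 - 137/56x_2 - 4.
  reduce S modulo (f_1, f_2, h_3):
  remainder 23/32x_2^2 - 13/8x_2 - 5 ≠ 0; add h_4 = 23/32x_2^2 - 13/8x_2 - 5 to the basis.

The other S-polynomials (S(f_2,h_3), S(f_1,h_4), S(f_2,h_4), S(h_3,h_4)) all reduce to 0 modulo the current basis, so we have a Gröbner basis.
Inter-reduce: drop elements whose leading term is divisible by another's, tail-reduce, and make monic.
Reduced Gröbner basis: {x_1 - 23/32x_2 + 7/8, x_2^2 - 52/23x_2 - 160/23}.

The lex basis is triangular: the last element involves only x_2. Solving x_2^2 - 52/23x_2 - 160/23 = 0 gives x_2 ∈ {-40/23, 4}; substituting each value into the earlier elements determines the remaining variables.
  x_2 = -40/23: the earlier basis element becomes x_1 + 17/8 = 0, giving x_1 = -17/8 — point (-17/8, -40/23).
  x_2 = 4: the earlier basis element becomes x_1 - 2 = 0, giving x_1 = 2 — point (2, 4).
Zero-dimensionality of the ideal guarantees finitely many solutions over ℂ.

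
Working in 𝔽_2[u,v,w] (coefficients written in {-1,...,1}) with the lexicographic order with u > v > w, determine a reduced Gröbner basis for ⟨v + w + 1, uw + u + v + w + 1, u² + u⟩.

G = {u² + u, uw + u, v + w + 1}

f_1 = v + w + 1, LT = v.
f_2 = uw + u + v + w + 1, LT = uw.
f_3 = u² + u, LT = u².

The S-polynomials (S(f_1,f_2), S(f_1,f_3), S(f_2,f_3)) all reduce to 0 modulo the current basis, so we have a Gröbner basis.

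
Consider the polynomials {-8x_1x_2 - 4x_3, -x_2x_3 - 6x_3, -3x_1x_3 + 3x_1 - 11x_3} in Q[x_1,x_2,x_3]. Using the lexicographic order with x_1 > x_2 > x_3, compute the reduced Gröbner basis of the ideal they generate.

f_1 = -8x_1x_2 - 4x_3, LT = x_1x_2.
f_2 = -x_2x_3 - 6x_3, LT = x_2x_3.
f_3 = -3x_1x_3 + 3x_1 - 11x_3, LT = x_1x_3.

S(f_1,f_2): lcm = x_1x_2x_3. S = -6x_1x_3 + \tfrac{1}{2}x_3^{2}.
  reduce S modulo (f_1, f_2, f_3):
  remainder -6x_1 + \tfrac{1}{2}x_3^{2} + 22x_3 ≠ 0; add g_4 = -6x_1 + \tfrac{1}{2}x_3^{2} + 22x_3 to the basis.

S(f_1,f_3): lcm = x_1x_2x_3. S = x_1x_2 - \tfrac{11}{3}x_2x_3 + \tfrac{1}{2}x_3^{2}.
  reduce S modulo (f_1, f_2, f_3, g_4):
  remainder \tfrac{1}{2}x_3^{2} + \tfrac{43}{2}x_3 ≠ 0; add g_5 = \tfrac{1}{2}x_3^{2} + \tfrac{43}{2}x_3 to the basis.

The other S-polynomials (S(f_2,f_3), S(f_1,g_4), S(f_2,g_4), S(f_3,g_4), S(f_1,g_5), S(f_2,g_5), S(f_3,g_5), S(g_4,g_5)) all reduce to 0 modulo the current basis, so we have a Gröbner basis.
Inter-reduce: drop elements whose leading term is divisible by another's, tail-reduce, and make monic.

G = {x_1 - \tfrac{1}{12}x_3, x_2x_3 + 6x_3, x_3^{2} + 43x_3}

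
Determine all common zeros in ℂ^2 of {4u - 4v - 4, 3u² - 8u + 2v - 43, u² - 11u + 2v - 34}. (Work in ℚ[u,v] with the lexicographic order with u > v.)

{(-3, -4)}

Compute a lex Gröbner basis by Buchberger's algorithm.
f_1 = 4u - 4v - 4, LT = u.
f_2 = 3u² - 8u + 2v - 43, LT = u².
f_3 = u² - 11u + 2v - 34, LT = u².

S(f_1,f_2): lcm = u². S = -uv + 5/3u - ⅔v + 43/3.
  reduce S modulo (f_1, f_2, f_3):
  remainder -v² + 16 ≠ 0; add h_4 = -v² + 16 to the basis.

S(f_1,f_3): lcm = u². S = -uv + 10u - 2v + 34.
  reduce S modulo (f_1, f_2, f_3, h_4):
  remainder 7v + 28 ≠ 0; add h_5 = 7v + 28 to the basis.

The other S-polynomials (S(f_2,f_3), S(f_1,h_4), S(f_2,h_4), S(f_3,h_4), S(f_1,h_5), S(f_2,h_5), S(f_3,h_5), S(h_4,h_5)) all reduce to 0 modulo the current basis, so we have a Gröbner basis.
Inter-reduce: drop elements whose leading term is divisible by another's, tail-reduce, and make monic.
Reduced Gröbner basis: {u + 3, v + 4}.

Since the basis is lex-ordered, v + 4 is univariate in v. Its roots are {-4}. Back-substituting each root into the other basis elements fixes the other coordinates.
  v = -4: the earlier basis element becomes u + 3 = 0, giving u = -3 — point (-3, -4).
This is the nonlinear analogue of row-reducing a linear system.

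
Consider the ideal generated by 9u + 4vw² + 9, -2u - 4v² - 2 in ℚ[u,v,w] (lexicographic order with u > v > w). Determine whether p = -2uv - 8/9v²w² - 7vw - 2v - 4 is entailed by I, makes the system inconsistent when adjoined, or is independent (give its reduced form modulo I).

First compute the reduced Gröbner basis of I by Buchberger's algorithm.
f_1 = 9u + 4vw² + 9, LT = u.
f_2 = -2u - 4v² - 2, LT = u.

S(f_1,f_2): lcm = u. S = -2v² + 4/9vw².
  leading term v²: no divisor's leading term divides it; move -2v² to the remainder.
  leading term vw²: no divisor's leading term divides it; move 4/9vw² to the remainder.
  remainder -2v² + 4/9vw² ≠ 0; add h_3 = -2v² + 4/9vw² to the basis.

The other S-polynomials (S(f_1,h_3), S(f_2,h_3)) all reduce to 0 modulo the current basis, so we have a Gröbner basis.
Inter-reduce: drop elements whose leading term is divisible by another's, tail-reduce, and make monic.
Reduced Gröbner basis: {u + 4/9vw² + 1, v² - 2/9vw²}.
Label its elements g_1 = u + 4/9vw² + 1, g_2 = v² - 2/9vw².

Reduce p = -2uv - 8/9v²w² - 7vw - 2v - 4 modulo G:
  leading term uv: subtract (-2v)·g_1 from -2uv - 8/9v²w² - 7vw - 2v - 4 → -7vw - 4
  leading term vw: no divisor's leading term divides it; move -7vw to the remainder.
  leading term 1: no divisor's leading term divides it; move -4 to the remainder.
  normal form = -7vw - 4.
The normal form is nonzero, so p ∉ I. Since p minus its normal form lies in I, I + (p) = I + (r) where r = -7vw - 4; decide whether this ideal is the whole ring.
Run Buchberger on G together with r (pairs among the g_i already reduce to 0 since G is a Gröbner basis):
g_1 = u + 4/9vw² + 1, LT = u.
g_2 = v² - 2/9vw², LT = v².
r = -7vw - 4, LT = vw.

S(g_2,r): lcm = v²w. S = -2/9vw³ - 4/7v.
  leading term vw³: subtract (2/63w²)·r from -2/9vw³ - 4/7v → -4/7v + 8/63w²
  leading term v: no divisor's leading term divides it; move -4/7v to the remainder.
  leading term w²: no divisor's leading term divides it; move 8/63w² to the remainder.
  remainder -4/7v + 8/63w² ≠ 0; add m_4 = -4/7v + 8/63w² to the basis.

S(r,m_4): lcm = vw. S = 2/9w³ + 4/7.
  leading term w³: no divisor's leading term divides it; move 2/9w³ to the remainder.
  leading term 1: no divisor's leading term divides it; move 4/7 to the remainder.
  remainder 2/9w³ + 4/7 ≠ 0; add m_5 = 2/9w³ + 4/7 to the basis.

The other S-polynomials (S(g_1,g_2), S(g_1,r), S(g_1,m_4), S(g_2,m_4), S(g_1,m_5), S(g_2,m_5), S(r,m_5), S(m_4,m_5)) all reduce to 0 modulo the current basis, so we have a Gröbner basis.
Inter-reduce: drop elements whose leading term is divisible by another's, tail-reduce, and make monic.
Reduced Gröbner basis: {u - 16/63w + 1, v - 2/9w², w³ + 18/7}.
The reduced Gröbner basis of I + (p) is {u - 16/63w + 1, v - 2/9w², w³ + 18/7} ≠ {1}, a proper ideal, so the enlarged system stays consistent: p is independent of I, with normal form -7vw - 4.

-2uv - 8/9v²w² - 7vw - 2v - 4 is independent of I; its normal form modulo I is -7vw - 4.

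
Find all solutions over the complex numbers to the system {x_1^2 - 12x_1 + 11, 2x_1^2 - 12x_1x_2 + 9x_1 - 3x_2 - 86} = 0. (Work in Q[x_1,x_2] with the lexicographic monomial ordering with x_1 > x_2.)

{(1, -5), (11, 17/9)}

Compute a lex Gröbner basis by Buchberger's algorithm.
f_1 = x_1^2 - 12x_1 + 11, LT = x_1^2.
f_2 = 2x_1^2 - 12x_1x_2 + 9x_1 - 3x_2 - 86, LT = x_1^2.

S(f_1,f_2): lcm = x_1^2. S = 6x_1x_2 - 33/2x_1 + 3/2x_2 + 54.
  leading term x_1x_2: no divisor's leading term divides it; move 6x_1x_2 to the remainder.
  leading term x_1: no divisor's leading term divides it; move -33/2x_1 to the remainder.
  leading term x_2: no divisor's leading term divides it; move 3/2x_2 to the remainder.
  leading term 1: no divisor's leading term divides it; move 54 to the remainder.
  remainder 6x_1x_2 - 33/2x_1 + 3/2x_2 + 54 ≠ 0; add h_3 = 6x_1x_2 - 33/2x_1 + 3/2x_2 + 54 to the basis.

S(f_1,h_3): lcm = x_1^2x_2. S = 11/4x_1^2 - 49/4x_1x_2 - 9x_1 + 11x_2.
  leading term x_1^2: subtract (11/4)·f_1 from 11/4x_1^2 - 49/4x_1x_2 - 9x_1 + 11x_2 → -49/4x_1x_2 + 24x_1 + 11x_2 - 121/4
  leading term x_1x_2: subtract (-49/24)·h_3 from -49/4x_1x_2 + 24x_1 + 11x_2 - 121/4 → -155/16x_1 + 225/16x_2 + 80
  leading term x_1: no divisor's leading term divides it; move -155/16x_1 to the remainder.
  leading term x_2: no divisor's leading term divides it; move 225/16x_2 to the remainder.
  leading term 1: no divisor's leading term divides it; move 80 to the remainder.
  remainder -155/16x_1 + 225/16x_2 + 80 ≠ 0; add h_4 = -155/16x_1 + 225/16x_2 + 80 to the basis.

S(f_2,h_3): lcm = x_1^2x_2. S = 11/4x_1^2 - 6x_1x_2^2 + 17/4x_1x_2 - 9x_1 - 3/2x_2^2 - 43x_2.
  leading term x_1^2: subtract (11/4)·f_1 from 11/4x_1^2 - 6x_1x_2^2 + 17/4x_1x_2 - 9x_1 - 3/2x_2^2 - 43x_2 → -6x_1x_2^2 + 17/4x_1x_2 + 24x_1 - 3/2x_2^2 - 43x_2 - 121/4
  leading term x_1x_2^2: subtract (-x_2)·h_3 from -6x_1x_2^2 + 17/4x_1x_2 + 24x_1 - 3/2x_2^2 - 43x_2 - 121/4 → -49/4x_1x_2 + 24x_1 + 11x_2 - 121/4
  leading term x_1x_2: subtract (-49/24)·h_3 from -49/4x_1x_2 + 24x_1 + 11x_2 - 121/4 → -155/16x_1 + 225/16x_2 + 80
  leading term x_1: subtract (1)·h_4 from -155/16x_1 + 225/16x_2 + 80 → 0
  remainder 0.

S(f_1,h_4): lcm = x_1^2. S = 45/31x_1x_2 - 116/31x_1 + 11.
  leading term x_1x_2: subtract (15/62)·h_3 from 45/31x_1x_2 - 116/31x_1 + 11 → 1/4x_1 - 45/124x_2 - 64/31
  leading term x_1: subtract (-4/155)·h_4 from 1/4x_1 - 45/124x_2 - 64/31 → 0
  remainder 0.

S(f_2,h_4): lcm = x_1^2. S = -141/31x_1x_2 + 791/62x_1 - 3/2x_2 - 43.
  leading term x_1x_2: subtract (-47/62)·h_3 from -141/31x_1x_2 + 791/62x_1 - 3/2x_2 - 43 → 1/4x_1 - 45/124x_2 - 64/31
  leading term x_1: subtract (-4/155)·h_4 from 1/4x_1 - 45/124x_2 - 64/31 → 0
  remainder 0.

S(h_3,h_4): lcm = x_1x_2. S = -11/4x_1 + 45/31x_2^2 + 1055/124x_2 + 9.
  leading term x_1: subtract (44/155)·h_4 from -11/4x_1 + 45/31x_2^2 + 1055/124x_2 + 9 → 45/31x_2^2 + 140/31x_2 - 425/31
  leading term x_2^2: no divisor's leading term divides it; move 45/31x_2^2 to the remainder.
  leading term x_2: no divisor's leading term divides it; move 140/31x_2 to the remainder.
  leading term 1: no divisor's leading term divides it; move -425/31 to the remainder.
  remainder 45/31x_2^2 + 140/31x_2 - 425/31 ≠ 0; add h_5 = 45/31x_2^2 + 140/31x_2 - 425/31 to the basis.

S(f_1,h_5): leading monomials are coprime, so the S-polynomial reduces to 0 (Buchberger's first criterion).
S(f_2,h_5): leading monomials are coprime, so the S-polynomial reduces to 0 (Buchberger's first criterion).
S(h_3,h_5): lcm = x_1x_2^2. S = -211/36x_1x_2 + 85/9x_1 + 1/4x_2^2 + 9x_2.
  leading term x_1x_2: subtract (-211/216)·h_3 from -211/36x_1x_2 + 85/9x_1 + 1/4x_2^2 + 9x_2 → -961/144x_1 + 1/4x_2^2 + 1507/144x_2 + 211/4
  leading term x_1: subtract (31/45)·h_4 from -961/144x_1 + 1/4x_2^2 + 1507/144x_2 + 211/4 → 1/4x_2^2 + 7/9x_2 - 85/36
  leading term x_2^2: subtract (31/180)·h_5 from 1/4x_2^2 + 7/9x_2 - 85/36 → 0
  remainder 0.

S(h_4,h_5): leading monomials are coprime, so the S-polynomial reduces to 0 (Buchberger's first criterion).
Every S-polynomial of the final basis reduces to 0, so we have a Gröbner basis.
Inter-reduce: drop elements whose leading term is divisible by another's, tail-reduce, and make monic.
Reduced Gröbner basis: {x_1 - 45/31x_2 - 256/31, x_2^2 + 28/9x_2 - 85/9}.

The lex basis is triangular: the last element involves only x_2. Solving x_2^2 + 28/9x_2 - 85/9 = 0 gives x_2 ∈ {-5, 17/9}; substituting each value into the earlier elements determines the remaining variables.
  x_2 = -5: the earlier basis element becomes x_1 - 1 = 0, giving x_1 = 1 — point (1, -5).
  x_2 = 17/9: the earlier basis element becomes x_1 - 11 = 0, giving x_1 = 11 — point (11, 17/9).
Each listed point satisfies every original equation (direct substitution).
Zero-dimensionality of the ideal guarantees finitely many solutions over ℂ.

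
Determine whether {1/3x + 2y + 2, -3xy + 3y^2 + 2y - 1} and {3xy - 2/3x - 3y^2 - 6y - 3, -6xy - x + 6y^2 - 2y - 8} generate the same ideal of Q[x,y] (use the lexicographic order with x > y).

Since reduced Gröbner bases are canonical representatives of ideals under a given ordering, it suffices to compute and compare them.
Buchberger on the first generating set:
f_1 = 1/3x + 2y + 2, LT = x.
f_2 = -3xy + 3y^2 + 2y - 1, LT = xy.

S(f_1,f_2): lcm = xy. S = 7y^2 + 20/3y - 1/3.
  leading term y^2: no divisor's leading term divides it; move 7y^2 to the remainder.
  leading term y: no divisor's leading term divides it; move 20/3y to the remainder.
  leading term 1: no divisor's leading term divides it; move -1/3 to the remainder.
  remainder 7y^2 + 20/3y - 1/3 ≠ 0; add g_3 = 7y^2 + 20/3y - 1/3 to the basis.

The other S-polynomials (S(f_1,g_3), S(f_2,g_3)) all reduce to 0 modulo the current basis, so we have a Gröbner basis.
Inter-reduce: drop elements whose leading term is divisible by another's, tail-reduce, and make monic.
Reduced Gröbner basis: {x + 6y + 6, y^2 + 20/21y - 1/21}.

Buchberger on the second generating set:
h_1 = 3xy - 2/3x - 3y^2 - 6y - 3, LT = xy.
h_2 = -6xy - x + 6y^2 - 2y - 8, LT = xy.

S(h_1,h_2): lcm = xy. S = -7/18x - 7/3y - 7/3.
  leading term x: no divisor's leading term divides it; move -7/18x to the remainder.
  leading term y: no divisor's leading term divides it; move -7/3y to the remainder.
  leading term 1: no divisor's leading term divides it; move -7/3 to the remainder.
  remainder -7/18x - 7/3y - 7/3 ≠ 0; add k_3 = -7/18x - 7/3y - 7/3 to the basis.

S(h_1,k_3): lcm = xy. S = -2/9x - 7y^2 - 8y - 1.
  leading term x: subtract (4/7)·k_3 from -2/9x - 7y^2 - 8y - 1 → -7y^2 - 20/3y + 1/3
  leading term y^2: no divisor's leading term divides it; move -7y^2 to the remainder.
  leading term y: no divisor's leading term divides it; move -20/3y to the remainder.
  leading term 1: no divisor's leading term divides it; move 1/3 to the remainder.
  remainder -7y^2 - 20/3y + 1/3 ≠ 0; add k_4 = -7y^2 - 20/3y + 1/3 to the basis.

The other S-polynomials (S(h_2,k_3), S(h_1,k_4), S(h_2,k_4), S(k_3,k_4)) all reduce to 0 modulo the current basis, so we have a Gröbner basis.
Inter-reduce: drop elements whose leading term is divisible by another's, tail-reduce, and make monic.
Reduced Gröbner basis: {x + 6y + 6, y^2 + 20/21y - 1/21}.

The two bases agree; hence the ideals are identical.

Yes, the ideals are equal.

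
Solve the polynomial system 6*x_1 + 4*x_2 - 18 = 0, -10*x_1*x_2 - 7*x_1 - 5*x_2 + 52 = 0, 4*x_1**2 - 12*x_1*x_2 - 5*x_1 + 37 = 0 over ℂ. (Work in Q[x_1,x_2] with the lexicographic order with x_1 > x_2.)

Compute a lex Gröbner basis by Buchberger's algorithm.
f_1 = 6*x_1 + 4*x_2 - 18, LT = x_1.
f_2 = -10*x_1*x_2 - 7*x_1 - 5*x_2 + 52, LT = x_1*x_2.
f_3 = 4*x_1**2 - 12*x_1*x_2 - 5*x_1 + 37, LT = x_1**2.

S(f_1,f_2): lcm = x_1*x_2. S = -7/10*x_1 + 2/3*x_2**2 - 7/2*x_2 + 26/5.
  reduce S modulo (f_1, f_2, f_3):
  remainder 2/3*x_2**2 - 91/30*x_2 + 31/10 ≠ 0; add h_4 = 2/3*x_2**2 - 91/30*x_2 + 31/10 to the basis.

S(f_1,f_3): lcm = x_1**2. S = 11/3*x_1*x_2 - 7/4*x_1 - 37/4.
  reduce S modulo (f_1, f_2, f_3, h_4):
  remainder 47/45*x_2 - 47/15 ≠ 0; add h_5 = 47/45*x_2 - 47/15 to the basis.

The other S-polynomials (S(f_2,f_3), S(f_1,h_4), S(f_2,h_4), S(f_3,h_4), S(f_1,h_5), S(f_2,h_5), S(f_3,h_5), S(h_4,h_5)) all reduce to 0 modulo the current basis, so we have a Gröbner basis.
Inter-reduce: drop elements whose leading term is divisible by another's, tail-reduce, and make monic.
Reduced Gröbner basis: {x_1 - 1, x_2 - 3}.

Since the basis is lex-ordered, x_2 - 3 is univariate in x_2. Its roots are {3}. Back-substituting each root into the other basis elements fixes the other coordinates.
  x_2 = 3: the earlier basis element becomes x_1 - 1 = 0, giving x_1 = 1 — point (1, 3).

{(1, 3)}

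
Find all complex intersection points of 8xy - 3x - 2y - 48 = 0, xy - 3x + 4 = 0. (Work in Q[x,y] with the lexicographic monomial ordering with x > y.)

{(2/21, -39), (4, 2)}

Compute a lex Gröbner basis by Buchberger's algorithm.
f_1 = 8xy - 3x - 2y - 48, LT = xy.
f_2 = xy - 3x + 4, LT = xy.

S(f_1,f_2): lcm = xy. S = 21/8x - 1/4y - 10.
  leading term x: no divisor's leading term divides it; move 21/8x to the remainder.
  leading term y: no divisor's leading term divides it; move -1/4y to the remainder.
  leading term 1: no divisor's leading term divides it; move -10 to the remainder.
  remainder 21/8x - 1/4y - 10 ≠ 0; add h_3 = 21/8x - 1/4y - 10 to the basis.

S(f_1,h_3): lcm = xy. S = -3/8x + 2/21y^2 + 299/84y - 6.
  leading term x: subtract (-1/7)·h_3 from -3/8x + 2/21y^2 + 299/84y - 6 → 2/21y^2 + 74/21y - 52/7
  leading term y^2: no divisor's leading term divides it; move 2/21y^2 to the remainder.
  leading term y: no divisor's leading term divides it; move 74/21y to the remainder.
  leading term 1: no divisor's leading term divides it; move -52/7 to the remainder.
  remainder 2/21y^2 + 74/21y - 52/7 ≠ 0; add h_4 = 2/21y^2 + 74/21y - 52/7 to the basis.

The other S-polynomials (S(f_2,h_3), S(f_1,h_4), S(f_2,h_4), S(h_3,h_4)) all reduce to 0 modulo the current basis, so we have a Gröbner basis.
Inter-reduce: drop elements whose leading term is divisible by another's, tail-reduce, and make monic.
Reduced Gröbner basis: {x - 2/21y - 80/21, y^2 + 37y - 78}.

From the last basis element, y^2 + 37y - 78 = 0, so y takes values in {-39, 2}. Each choice, substituted upward through the basis, yields the corresponding point(s) of the solution set.
  y = -39: the earlier basis element becomes x - 2/21 = 0, giving x = 2/21 — point (2/21, -39).
  y = 2: the earlier basis element becomes x - 4 = 0, giving x = 4 — point (4, 2).
Zero-dimensionality of the ideal guarantees finitely many solutions over ℂ.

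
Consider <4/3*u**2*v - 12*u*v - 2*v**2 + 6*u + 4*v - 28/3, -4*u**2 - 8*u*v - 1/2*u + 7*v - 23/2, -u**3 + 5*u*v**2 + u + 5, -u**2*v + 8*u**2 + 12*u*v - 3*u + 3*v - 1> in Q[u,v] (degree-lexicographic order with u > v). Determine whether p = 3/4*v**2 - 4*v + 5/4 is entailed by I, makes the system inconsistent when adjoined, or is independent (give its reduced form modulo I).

First compute the reduced Gröbner basis of I by Buchberger's algorithm.
f_1 = 4/3*u**2*v - 12*u*v - 2*v**2 + 6*u + 4*v - 28/3, LT = u**2*v.
f_2 = -4*u**2 - 8*u*v - 1/2*u + 7*v - 23/2, LT = u**2.
f_3 = -u**3 + 5*u*v**2 + u + 5, LT = u**3.
f_4 = -u**2*v + 8*u**2 + 12*u*v - 3*u + 3*v - 1, LT = u**2*v.

S(f_1,f_2): lcm = u**2*v. S = -2*u*v**2 - 73/8*u*v + 1/4*v**2 + 9/2*u + 1/8*v - 7.
  reduce S modulo (f_1, f_2, f_3, f_4):
  remainder -2*u*v**2 - 73/8*u*v + 1/4*v**2 + 9/2*u + 1/8*v - 7 ≠ 0; add h_5 = -2*u*v**2 - 73/8*u*v + 1/4*v**2 + 9/2*u + 1/8*v - 7 to the basis.

S(f_1,f_3): lcm = u**3*v. S = 5*u*v**3 - 9*u**2*v - 3/2*u*v**2 + 9/2*u**2 + 4*u*v - 7*u + 5*v.
  reduce S modulo (f_1, f_2, f_3, f_4, h_5):
  remainder 5/8*v**3 + 9261/256*u*v - 2077/128*v**2 - 1393/64*u + 5339/256*v + 293/32 ≠ 0; add h_6 = 5/8*v**3 + 9261/256*u*v - 2077/128*v**2 - 1393/64*u + 5339/256*v + 293/32 to the basis.

S(f_1,f_4): lcm = u**2*v. S = 8*u**2 + 3*u*v - 3/2*v**2 + 3/2*u + 6*v - 8.
  reduce S modulo (f_1, f_2, f_3, f_4, h_5, h_6):
  remainder -13*u*v - 3/2*v**2 + 1/2*u + 20*v - 31 ≠ 0; add h_7 = -13*u*v - 3/2*v**2 + 1/2*u + 20*v - 31 to the basis.

S(f_2,f_3): lcm = u**3. S = 2*u**2*v + 5*u*v**2 + 1/8*u**2 - 7/4*u*v + 31/8*u + 5.
  reduce S modulo (f_1, f_2, f_3, f_4, h_5, h_6, h_7):
  remainder 1835/416*v**2 + 4865/832*u - 6635/416*v + 14465/832 ≠ 0; add h_8 = 1835/416*v**2 + 4865/832*u - 6635/416*v + 14465/832 to the basis.

S(f_3,f_4): lcm = u**3*v. S = -5*u*v**3 + 8*u**3 + 12*u**2*v - 3*u**2 + 2*u*v - u - 5*v.
  reduce S modulo (f_1, f_2, f_3, f_4, h_5, h_6, h_7, h_8):
  remainder 1536663/46976*u - 3138329/23488*v + 7813321/46976 ≠ 0; add h_9 = 1536663/46976*u - 3138329/23488*v + 7813321/46976 to the basis.

S(f_1,h_5): lcm = u**2*v**2. S = -73/16*u**2*v - 71/8*u*v**2 - 3/2*v**3 + 9/4*u**2 + 73/16*u*v + 3*v**2 - 7/2*u - 7*v.
  reduce S modulo (f_1, f_2, f_3, f_4, h_5, h_6, h_7, h_8, h_9):
  remainder 39355969/512221*v - 39355969/512221 ≠ 0; add h_10 = 39355969/512221*v - 39355969/512221 to the basis.

The other S-polynomials (S(f_2,f_4), S(f_2,h_5), S(f_3,h_5), S(f_4,h_5), S(f_1,h_6), S(f_2,h_6), S(f_3,h_6), S(f_4,h_6), S(h_5,h_6), S(f_1,h_7), S(f_2,h_7), S(f_3,h_7), S(f_4,h_7), S(h_5,h_7), S(h_6,h_7), S(f_1,h_8), S(f_2,h_8), S(f_3,h_8), S(f_4,h_8), S(h_5,h_8), S(h_6,h_8), S(h_7,h_8), S(f_1,h_9), S(f_2,h_9), S(f_3,h_9), S(f_4,h_9), S(h_5,h_9), S(h_6,h_9), S(h_7,h_9), S(h_8,h_9), S(f_1,h_10), S(f_2,h_10), S(f_3,h_10), S(f_4,h_10), S(h_5,h_10), S(h_6,h_10), S(h_7,h_10), S(h_8,h_10), S(h_9,h_10)) all reduce to 0 modulo the current basis, so we have a Gröbner basis.
Inter-reduce: drop elements whose leading term is divisible by another's, tail-reduce, and make monic.
Reduced Gröbner basis: {u + 1, v - 1}.
Label its elements g_1 = u + 1, g_2 = v - 1.

Reduce p = 3/4*v**2 - 4*v + 5/4 modulo G:
  leading term v**2: subtract (3/4*v)·g_2 from 3/4*v**2 - 4*v + 5/4 → -13/4*v + 5/4
  leading term v: subtract (-13/4)·g_2 from -13/4*v + 5/4 → -2
  leading term 1: no divisor's leading term divides it; move -2 to the remainder.
  normal form = -2.
The normal form is nonzero, so p ∉ I. Since p minus its normal form lies in I, I + (p) = I + (r) where r = -2; decide whether this ideal is the whole ring.
Here r = -2 is a nonzero constant, hence a unit: 1 ∈ I + (p), the Gröbner basis of I + (p) is {1}, and the enlarged system has no common solution — adjoining p is inconsistent.

Adjoining 3/4*v**2 - 4*v + 5/4 makes the ideal the whole ring: the system is inconsistent.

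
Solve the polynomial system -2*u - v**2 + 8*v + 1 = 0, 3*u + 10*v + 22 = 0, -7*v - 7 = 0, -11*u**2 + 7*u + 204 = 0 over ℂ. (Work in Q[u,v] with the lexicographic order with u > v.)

{(-4, -1)}

Compute a lex Gröbner basis by Buchberger's algorithm.
f_1 = -2*u - v**2 + 8*v + 1, LT = u.
f_2 = 3*u + 10*v + 22, LT = u.
f_3 = -7*v - 7, LT = v.
f_4 = -11*u**2 + 7*u + 204, LT = u**2.

The S-polynomials (S(f_1,f_2), S(f_1,f_3), S(f_1,f_4), S(f_2,f_3), S(f_2,f_4), S(f_3,f_4)) all reduce to 0 modulo the current basis, so we have a Gröbner basis.
Inter-reduce: drop elements whose leading term is divisible by another's, tail-reduce, and make monic.
Reduced Gröbner basis: {u + 4, v + 1}.

From the last basis element, v + 1 = 0, so v takes values in {-1}. Each choice, substituted upward through the basis, yields the corresponding point(s) of the solution set.
  v = -1: the earlier basis element becomes u + 4 = 0, giving u = -4 — point (-4, -1).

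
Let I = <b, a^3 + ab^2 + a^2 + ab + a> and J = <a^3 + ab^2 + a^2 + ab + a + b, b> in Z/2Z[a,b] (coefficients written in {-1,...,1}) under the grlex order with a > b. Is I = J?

For a fixed monomial order, each ideal has a unique reduced Gröbner basis; comparing bases decides equality.
Buchberger on the first generating set:
f_1 = b, LT = b.
f_2 = a^3 + ab^2 + a^2 + ab + a, LT = a^3.

The S-polynomials (S(f_1,f_2)) all reduce to 0 modulo the current basis, so we have a Gröbner basis.
Inter-reduce: drop elements whose leading term is divisible by another's, tail-reduce, and make monic.
Reduced Gröbner basis: {a^3 + a^2 + a, b}.

Buchberger on the second generating set:
h_1 = a^3 + ab^2 + a^2 + ab + a + b, LT = a^3.
h_2 = b, LT = b.

The S-polynomials (S(h_1,h_2)) all reduce to 0 modulo the current basis, so we have a Gröbner basis.
Inter-reduce: drop elements whose leading term is divisible by another's, tail-reduce, and make monic.
Reduced Gröbner basis: {a^3 + a^2 + a, b}.

The two bases agree; hence the ideals are identical.

Yes, the ideals are equal.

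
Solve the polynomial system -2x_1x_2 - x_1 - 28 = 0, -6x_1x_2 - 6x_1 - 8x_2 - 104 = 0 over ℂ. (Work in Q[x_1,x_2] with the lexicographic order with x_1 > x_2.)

Compute a lex Gröbner basis by Buchberger's algorithm.
f_1 = -2x_1x_2 - x_1 - 28, LT = x_1x_2.
f_2 = -6x_1x_2 - 6x_1 - 8x_2 - 104, LT = x_1x_2.

S(f_1,f_2): lcm = x_1x_2. S = -1/2x_1 - 4/3x_2 - 10/3.
  reduce S modulo (f_1, f_2):
  remainder -1/2x_1 - 4/3x_2 - 10/3 ≠ 0; add h_3 = -1/2x_1 - 4/3x_2 - 10/3 to the basis.

S(f_1,h_3): lcm = x_1x_2. S = 1/2x_1 - 8/3x_2^2 - 20/3x_2 + 14.
  reduce S modulo (f_1, f_2, h_3):
  remainder -8/3x_2^2 - 8x_2 + 32/3 ≠ 0; add h_4 = -8/3x_2^2 - 8x_2 + 32/3 to the basis.

The other S-polynomials (S(f_2,h_3), S(f_1,h_4), S(f_2,h_4), S(h_3,h_4)) all reduce to 0 modulo the current basis, so we have a Gröbner basis.
Inter-reduce: drop elements whose leading term is divisible by another's, tail-reduce, and make monic.
Reduced Gröbner basis: {x_1 + 8/3x_2 + 20/3, x_2^2 + 3x_2 - 4}.

The lex basis is triangular: the last element involves only x_2. Solving x_2^2 + 3x_2 - 4 = 0 gives x_2 ∈ {-4, 1}; substituting each value into the earlier elements determines the remaining variables.
  x_2 = -4: the earlier basis element becomes x_1 - 4 = 0, giving x_1 = 4 — point (4, -4).
  x_2 = 1: the earlier basis element becomes x_1 + 28/3 = 0, giving x_1 = -28/3 — point (-28/3, 1).
This is the nonlinear analogue of row-reducing a linear system.

{(4, -4), (-28/3, 1)}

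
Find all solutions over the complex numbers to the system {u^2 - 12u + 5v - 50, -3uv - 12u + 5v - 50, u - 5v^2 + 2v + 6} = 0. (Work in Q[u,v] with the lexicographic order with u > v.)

Compute a lex Gröbner basis by Buchberger's algorithm.
f_1 = u^2 - 12u + 5v - 50, LT = u^2.
f_2 = -3uv - 12u + 5v - 50, LT = uv.
f_3 = u - 5v^2 + 2v + 6, LT = u.

S(f_1,f_2): lcm = u^2v. S = -4u^2 - 31/3uv - 50/3u + 5v^2 - 50v.
  leading term u^2: subtract (-4)·f_1 from -4u^2 - 31/3uv - 50/3u + 5v^2 - 50v → -31/3uv - 194/3u + 5v^2 - 30v - 200
  leading term uv: subtract (31/9)·f_2 from -31/3uv - 194/3u + 5v^2 - 30v - 200 → -70/3u + 5v^2 - 425/9v - 250/9
  leading term u: subtract (-70/3)·f_3 from -70/3u + 5v^2 - 425/9v - 250/9 → -335/3v^2 - 5/9v + 1010/9
  leading term v^2: no divisor's leading term divides it; move -335/3v^2 to the remainder.
  leading term v: no divisor's leading term divides it; move -5/9v to the remainder.
  leading term 1: no divisor's leading term divides it; move 1010/9 to the remainder.
  remainder -335/3v^2 - 5/9v + 1010/9 ≠ 0; add h_4 = -335/3v^2 - 5/9v + 1010/9 to the basis.

S(f_1,f_3): lcm = u^2. S = 5uv^2 - 2uv - 18u + 5v - 50.
  leading term uv^2: subtract (-5/3v)·f_2 from 5uv^2 - 2uv - 18u + 5v - 50 → -22uv - 18u + 25/3v^2 - 235/3v - 50
  leading term uv: subtract (22/3)·f_2 from -22uv - 18u + 25/3v^2 - 235/3v - 50 → 70u + 25/3v^2 - 115v + 950/3
  leading term u: subtract (70)·f_3 from 70u + 25/3v^2 - 115v + 950/3 → 1075/3v^2 - 255v - 310/3
  leading term v^2: subtract (-215/67)·h_4 from 1075/3v^2 - 255v - 310/3 → -154840/603v + 154840/603
  leading term v: no divisor's leading term divides it; move -154840/603v to the remainder.
  leading term 1: no divisor's leading term divides it; move 154840/603 to the remainder.
  remainder -154840/603v + 154840/603 ≠ 0; add h_5 = -154840/603v + 154840/603 to the basis.

S(f_2,f_3): lcm = uv. S = 4u + 5v^3 - 2v^2 - 23/3v + 50/3.
  leading term u: subtract (4)·f_3 from 4u + 5v^3 - 2v^2 - 23/3v + 50/3 → 5v^3 + 18v^2 - 47/3v - 22/3
  leading term v^3: subtract (-3/67v)·h_4 from 5v^3 + 18v^2 - 47/3v - 22/3 → 3613/201v^2 - 713/67v - 22/3
  leading term v^2: subtract (-3613/22445)·h_4 from 3613/201v^2 - 713/67v - 22/3 → -433552/40401v + 433552/40401
  leading term v: subtract (14/335)·h_5 from -433552/40401v + 433552/40401 → 0
  remainder 0.

S(f_1,h_4): leading monomials are coprime, so the S-polynomial reduces to 0 (Buchberger's first criterion).
S(f_2,h_4): lcm = uv^2. S = 803/201uv + 202/201u - 5/3v^2 + 50/3v.
  leading term uv: subtract (-803/603)·f_2 from 803/201uv + 202/201u - 5/3v^2 + 50/3v → -3010/201u - 5/3v^2 + 14065/603v - 40150/603
  leading term u: subtract (-3010/201)·f_3 from -3010/201u - 5/3v^2 + 14065/603v - 40150/603 → -15385/201v^2 + 32125/603v + 14030/603
  leading term v^2: subtract (3077/4489)·h_4 from -15385/201v^2 + 32125/603v + 14030/603 → 2167760/40401v - 2167760/40401
  leading term v: subtract (-14/67)·h_5 from 2167760/40401v - 2167760/40401 → 0
  remainder 0.

S(f_3,h_4): leading monomials are coprime, so the S-polynomial reduces to 0 (Buchberger's first criterion).
S(f_1,h_5): leading monomials are coprime, so the S-polynomial reduces to 0 (Buchberger's first criterion).
S(f_2,h_5): lcm = uv. S = 5u - 5/3v + 50/3.
  leading term u: subtract (5)·f_3 from 5u - 5/3v + 50/3 → 25v^2 - 35/3v - 40/3
  leading term v^2: subtract (-15/67)·h_4 from 25v^2 - 35/3v - 40/3 → -790/67v + 790/67
  leading term v: subtract (9/196)·h_5 from -790/67v + 790/67 → 0
  remainder 0.

S(f_3,h_5): leading monomials are coprime, so the S-polynomial reduces to 0 (Buchberger's first criterion).
S(h_4,h_5): lcm = v^2. S = 202/201v - 202/201.
  leading term v: subtract (-303/77420)·h_5 from 202/201v - 202/201 → 0
  remainder 0.

Every S-polynomial of the final basis reduces to 0, so we have a Gröbner basis.
Inter-reduce: drop elements whose leading term is divisible by another's, tail-reduce, and make monic.
Reduced Gröbner basis: {u + 3, v - 1}.

A lex Gröbner basis eliminates variables successively. Here v - 1 depends only on v, with roots {1}; lifting each root through the earlier basis elements recovers the full solutions.
  v = 1: the earlier basis element becomes u + 3 = 0, giving u = -3 — point (-3, 1).
Substituting each solution back into the original system confirms all equations vanish.

{(-3, 1)}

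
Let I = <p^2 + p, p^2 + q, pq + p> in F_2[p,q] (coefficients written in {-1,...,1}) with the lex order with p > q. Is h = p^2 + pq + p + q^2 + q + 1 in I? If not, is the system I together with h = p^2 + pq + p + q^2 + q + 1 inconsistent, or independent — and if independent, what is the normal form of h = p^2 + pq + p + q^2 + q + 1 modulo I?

p^2 + pq + p + q^2 + q + 1 is independent of I; its normal form modulo I is q + 1.

First compute the reduced Gröbner basis of I by Buchberger's algorithm.
f_1 = p^2 + p, LT = p^2.
f_2 = p^2 + q, LT = p^2.
f_3 = pq + p, LT = pq.

S(f_1,f_2): lcm = p^2. S = p + q.
  reduce S modulo (f_1, f_2, f_3):
  remainder p + q ≠ 0; add k_4 = p + q to the basis.

S(f_2,f_3): lcm = p^2q. S = p^2 + q^2.
  reduce S modulo (f_1, f_2, f_3, k_4):
  remainder q^2 + q ≠ 0; add k_5 = q^2 + q to the basis.

The other S-polynomials (S(f_1,f_3), S(f_1,k_4), S(f_2,k_4), S(f_3,k_4), S(f_1,k_5), S(f_2,k_5), S(f_3,k_5), S(k_4,k_5)) all reduce to 0 modulo the current basis, so we have a Gröbner basis.
Inter-reduce: drop elements whose leading term is divisible by another's, tail-reduce, and make monic.
Reduced Gröbner basis: {p + q, q^2 + q}.
Label its elements g_1 = p + q, g_2 = q^2 + q.

Reduce h = p^2 + pq + p + q^2 + q + 1 modulo G:
  leading term p^2: subtract (p)·g_1 from p^2 + pq + p + q^2 + q + 1 → p + q^2 + q + 1
  leading term p: subtract (1)·g_1 from p + q^2 + q + 1 → q^2 + 1
  leading term q^2: subtract (1)·g_2 from q^2 + 1 → q + 1
  leading term q: no divisor's leading term divides it; move q to the remainder.
  leading term 1: no divisor's leading term divides it; move 1 to the remainder.
  normal form = q + 1.
The normal form is nonzero, so h ∉ I. Since h minus its normal form lies in I, I + (h) = I + (r) where r = q + 1; decide whether this ideal is the whole ring.
Run Buchberger on G together with r (pairs among the g_i already reduce to 0 since G is a Gröbner basis):
g_1 = p + q, LT = p.
g_2 = q^2 + q, LT = q^2.
r = q + 1, LT = q.

The S-polynomials (S(g_1,g_2), S(g_1,r), S(g_2,r)) all reduce to 0 modulo the current basis, so we have a Gröbner basis.
Inter-reduce: drop elements whose leading term is divisible by another's, tail-reduce, and make monic.
Reduced Gröbner basis: {p + 1, q + 1}.
The reduced Gröbner basis of I + (h) is {p + 1, q + 1} ≠ {1}, a proper ideal, so the enlarged system stays consistent: h is independent of I, with normal form q + 1.

Ideal membership is decidable via reduction modulo a Gröbner basis.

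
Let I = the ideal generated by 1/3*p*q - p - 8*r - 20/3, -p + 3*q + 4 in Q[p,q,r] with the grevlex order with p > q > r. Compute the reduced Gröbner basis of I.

G = {q**2 - 5/3*q - 8*r - 32/3, p - 3*q - 4}

Buchberger's algorithm terminates because the ascending chain of leading-term ideals stabilizes.

f_1 = 1/3*p*q - p - 8*r - 20/3, LT = p*q.
f_2 = -p + 3*q + 4, LT = p.

S(f_1,f_2): lcm = p*q. S = 3*q**2 - 3*p + 4*q - 24*r - 20.
  leading term q**2: no divisor's leading term divides it; move 3*q**2 to the remainder.
  leading term p: subtract (3)·f_2 from -3*p + 4*q - 24*r - 20 → -5*q - 24*r - 32
  leading term q: no divisor's leading term divides it; move -5*q to the remainder.
  leading term r: no divisor's leading term divides it; move -24*r to the remainder.
  leading term 1: no divisor's leading term divides it; move -32 to the remainder.
  remainder 3*q**2 - 5*q - 24*r - 32 ≠ 0; add g_3 = 3*q**2 - 5*q - 24*r - 32 to the basis.

S(f_1,g_3): lcm = p*q**2. S = -4/3*p*q + 8*p*r - 24*q*r + 32/3*p - 20*q.
  leading term p*q: subtract (-4)·f_1 from -4/3*p*q + 8*p*r - 24*q*r + 32/3*p - 20*q → 8*p*r - 24*q*r + 20/3*p - 20*q - 32*r - 80/3
  leading term p*r: subtract (-8*r)·f_2 from 8*p*r - 24*q*r + 20/3*p - 20*q - 32*r - 80/3 → 20/3*p - 20*q - 80/3
  leading term p: subtract (-20/3)·f_2 from 20/3*p - 20*q - 80/3 → 0
  remainder 0.

S(f_2,g_3): leading monomials are coprime, so the S-polynomial reduces to 0 (Buchberger's first criterion).
Every S-polynomial of the final basis reduces to 0, so we have a Gröbner basis.
Inter-reduce: drop elements whose leading term is divisible by another's, tail-reduce, and make monic.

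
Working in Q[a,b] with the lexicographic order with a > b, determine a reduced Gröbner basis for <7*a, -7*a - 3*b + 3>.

f_1 = 7*a, LT = a.
f_2 = -7*a - 3*b + 3, LT = a.

S(f_1,f_2): lcm = a. S = -3/7*b + 3/7.
  leading term b: no divisor's leading term divides it; move -3/7*b to the remainder.
  leading term 1: no divisor's leading term divides it; move 3/7 to the remainder.
  remainder -3/7*b + 3/7 ≠ 0; add g_3 = -3/7*b + 3/7 to the basis.

The other S-polynomials (S(f_1,g_3), S(f_2,g_3)) all reduce to 0 modulo the current basis, so we have a Gröbner basis.
Inter-reduce: drop elements whose leading term is divisible by another's, tail-reduce, and make monic.

G = {a, b - 1}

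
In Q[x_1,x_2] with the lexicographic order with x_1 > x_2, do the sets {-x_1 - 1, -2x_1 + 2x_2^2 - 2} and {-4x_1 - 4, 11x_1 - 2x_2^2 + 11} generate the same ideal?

Yes, the ideals are equal.

Equality of ideals is decidable: compute both reduced Gröbner bases (unique for the ordering) and check whether they agree.
Buchberger on the first generating set:
f_1 = -x_1 - 1, LT = x_1.
f_2 = -2x_1 + 2x_2^2 - 2, LT = x_1.

S(f_1,f_2): lcm = x_1. S = x_2^2.
  reduce S modulo (f_1, f_2):
  remainder x_2^2 ≠ 0; add g_3 = x_2^2 to the basis.

The other S-polynomials (S(f_1,g_3), S(f_2,g_3)) all reduce to 0 modulo the current basis, so we have a Gröbner basis.
Inter-reduce: drop elements whose leading term is divisible by another's, tail-reduce, and make monic.
Reduced Gröbner basis: {x_1 + 1, x_2^2}.

Buchberger on the second generating set:
h_1 = -4x_1 - 4, LT = x_1.
h_2 = 11x_1 - 2x_2^2 + 11, LT = x_1.

S(h_1,h_2): lcm = x_1. S = 2/11x_2^2.
  reduce S modulo (h_1, h_2):
  remainder 2/11x_2^2 ≠ 0; add k_3 = 2/11x_2^2 to the basis.

The other S-polynomials (S(h_1,k_3), S(h_2,k_3)) all reduce to 0 modulo the current basis, so we have a Gröbner basis.
Inter-reduce: drop elements whose leading term is divisible by another's, tail-reduce, and make monic.
Reduced Gröbner basis: {x_1 + 1, x_2^2}.

These coincide, so the ideals are equal.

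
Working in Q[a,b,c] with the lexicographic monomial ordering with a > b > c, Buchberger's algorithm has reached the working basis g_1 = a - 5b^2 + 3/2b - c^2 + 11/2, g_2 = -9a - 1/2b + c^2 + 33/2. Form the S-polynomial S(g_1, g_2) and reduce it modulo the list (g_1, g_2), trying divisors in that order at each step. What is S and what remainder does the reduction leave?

lcm(LM(g_1), LM(g_2)) = a.
S = (lcm/LT(g_1))·g_1 − (lcm/LT(g_2))·g_2 = -5b^2 + 13/9b - 8/9c^2 + 22/3.
Reduce S modulo (g_1, g_2) in that order:
  leading term b^2: no divisor's leading term divides it; move -5b^2 to the remainder.
  leading term b: no divisor's leading term divides it; move 13/9b to the remainder.
  leading term c^2: no divisor's leading term divides it; move -8/9c^2 to the remainder.
  leading term 1: no divisor's leading term divides it; move 22/3 to the remainder.
The remainder -5b^2 + 13/9b - 8/9c^2 + 22/3 is nonzero, so it would be added as the next basis element.

S(g_1, g_2) = -5b^2 + 13/9b - 8/9c^2 + 22/3; remainder on division = -5b^2 + 13/9b - 8/9c^2 + 22/3.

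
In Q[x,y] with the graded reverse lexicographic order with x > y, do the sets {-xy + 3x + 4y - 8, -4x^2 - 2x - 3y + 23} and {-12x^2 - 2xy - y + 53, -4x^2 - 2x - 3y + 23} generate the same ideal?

Yes, the ideals are equal.

Since reduced Gröbner bases are canonical representatives of ideals under a given ordering, it suffices to compute and compare them.
Buchberger on the first generating set:
f_1 = -xy + 3x + 4y - 8, LT = xy.
f_2 = -4x^2 - 2x - 3y + 23, LT = x^2.

S(f_1,f_2): lcm = x^2y. S = -3x^2 - 9/2xy - 3/4y^2 + 8x + 23/4y.
  leading term x^2: subtract (3/4)·f_2 from -3x^2 - 9/2xy - 3/4y^2 + 8x + 23/4y → -9/2xy - 3/4y^2 + 19/2x + 8y - 69/4
  leading term xy: subtract (9/2)·f_1 from -9/2xy - 3/4y^2 + 19/2x + 8y - 69/4 → -3/4y^2 - 4x - 10y + 75/4
  leading term y^2: no divisor's leading term divides it; move -3/4y^2 to the remainder.
  leading term x: no divisor's leading term divides it; move -4x to the remainder.
  leading term y: no divisor's leading term divides it; move -10y to the remainder.
  leading term 1: no divisor's leading term divides it; move 75/4 to the remainder.
  remainder -3/4y^2 - 4x - 10y + 75/4 ≠ 0; add g_3 = -3/4y^2 - 4x - 10y + 75/4 to the basis.

S(f_1,g_3): lcm = xy^2. S = -16/3x^2 - 49/3xy - 4y^2 + 25x + 8y.
  leading term x^2: subtract (4/3)·f_2 from -16/3x^2 - 49/3xy - 4y^2 + 25x + 8y → -49/3xy - 4y^2 + 83/3x + 12y - 92/3
  leading term xy: subtract (49/3)·f_1 from -49/3xy - 4y^2 + 83/3x + 12y - 92/3 → -4y^2 - 64/3x - 160/3y + 100
  leading term y^2: subtract (16/3)·g_3 from -4y^2 - 64/3x - 160/3y + 100 → 0
  remainder 0.

S(f_2,g_3): leading monomials are coprime, so the S-polynomial reduces to 0 (Buchberger's first criterion).
Every S-polynomial of the final basis reduces to 0, so we have a Gröbner basis.
Inter-reduce: drop elements whose leading term is divisible by another's, tail-reduce, and make monic.
Reduced Gröbner basis: {x^2 + 1/2x + 3/4y - 23/4, xy - 3x - 4y + 8, y^2 + 16/3x + 40/3y - 25}.

Buchberger on the second generating set:
h_1 = -12x^2 - 2xy - y + 53, LT = x^2.
h_2 = -4x^2 - 2x - 3y + 23, LT = x^2.

S(h_1,h_2): lcm = x^2. S = 1/6xy - 1/2x - 2/3y + 4/3.
  leading term xy: no divisor's leading term divides it; move 1/6xy to the remainder.
  leading term x: no divisor's leading term divides it; move -1/2x to the remainder.
  leading term y: no divisor's leading term divides it; move -2/3y to the remainder.
  leading term 1: no divisor's leading term divides it; move 4/3 to the remainder.
  remainder 1/6xy - 1/2x - 2/3y + 4/3 ≠ 0; add k_3 = 1/6xy - 1/2x - 2/3y + 4/3 to the basis.

S(h_1,k_3): lcm = x^2y. S = 1/6xy^2 + 3x^2 + 4xy + 1/12y^2 - 8x - 53/12y.
  leading term xy^2: subtract (y)·k_3 from 1/6xy^2 + 3x^2 + 4xy + 1/12y^2 - 8x - 53/12y → 3x^2 + 9/2xy + 3/4y^2 - 8x - 23/4y
  leading term x^2: subtract (-1/4)·h_1 from 3x^2 + 9/2xy + 3/4y^2 - 8x - 23/4y → 4xy + 3/4y^2 - 8x - 6y + 53/4
  leading term xy: subtract (24)·k_3 from 4xy + 3/4y^2 - 8x - 6y + 53/4 → 3/4y^2 + 4x + 10y - 75/4
  leading term y^2: no divisor's leading term divides it; move 3/4y^2 to the remainder.
  leading term x: no divisor's leading term divides it; move 4x to the remainder.
  leading term y: no divisor's leading term divides it; move 10y to the remainder.
  leading term 1: no divisor's leading term divides it; move -75/4 to the remainder.
  remainder 3/4y^2 + 4x + 10y - 75/4 ≠ 0; add k_4 = 3/4y^2 + 4x + 10y - 75/4 to the basis.

S(h_2,k_3): lcm = x^2y. S = 3x^2 + 9/2xy + 3/4y^2 - 8x - 23/4y.
  leading term x^2: subtract (-1/4)·h_1 from 3x^2 + 9/2xy + 3/4y^2 - 8x - 23/4y → 4xy + 3/4y^2 - 8x - 6y + 53/4
  leading term xy: subtract (24)·k_3 from 4xy + 3/4y^2 - 8x - 6y + 53/4 → 3/4y^2 + 4x + 10y - 75/4
  leading term y^2: subtract (1)·k_4 from 3/4y^2 + 4x + 10y - 75/4 → 0
  remainder 0.

S(h_1,k_4): leading monomials are coprime, so the S-polynomial reduces to 0 (Buchberger's first criterion).
S(h_2,k_4): leading monomials are coprime, so the S-polynomial reduces to 0 (Buchberger's first criterion).
S(k_3,k_4): lcm = xy^2. S = -16/3x^2 - 49/3xy - 4y^2 + 25x + 8y.
  leading term x^2: subtract (4/9)·h_1 from -16/3x^2 - 49/3xy - 4y^2 + 25x + 8y → -139/9xy - 4y^2 + 25x + 76/9y - 212/9
  leading term xy: subtract (-278/3)·k_3 from -139/9xy - 4y^2 + 25x + 76/9y - 212/9 → -4y^2 - 64/3x - 160/3y + 100
  leading term y^2: subtract (-16/3)·k_4 from -4y^2 - 64/3x - 160/3y + 100 → 0
  remainder 0.

Every S-polynomial of the final basis reduces to 0, so we have a Gröbner basis.
Inter-reduce: drop elements whose leading term is divisible by another's, tail-reduce, and make monic.
Reduced Gröbner basis: {x^2 + 1/2x + 3/4y - 23/4, xy - 3x - 4y + 8, y^2 + 16/3x + 40/3y - 25}.

The two bases agree; hence the ideals are identical.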